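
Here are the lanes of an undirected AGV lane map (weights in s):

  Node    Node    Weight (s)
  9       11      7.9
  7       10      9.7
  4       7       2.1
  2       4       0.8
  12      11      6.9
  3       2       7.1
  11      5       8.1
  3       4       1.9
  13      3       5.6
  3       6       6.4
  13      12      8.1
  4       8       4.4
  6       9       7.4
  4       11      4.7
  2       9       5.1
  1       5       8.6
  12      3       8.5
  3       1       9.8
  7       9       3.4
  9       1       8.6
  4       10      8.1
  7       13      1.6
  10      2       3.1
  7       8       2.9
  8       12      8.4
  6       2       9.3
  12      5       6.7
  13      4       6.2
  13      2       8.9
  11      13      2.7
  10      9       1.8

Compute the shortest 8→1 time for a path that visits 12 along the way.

Best 8 to 12: 8 → 12 costing 8.4
Shortest 12→1: 12 → 5 → 1 = 15.3
Total via 12: 8.4 + 15.3 = 23.7 s.

23.7 s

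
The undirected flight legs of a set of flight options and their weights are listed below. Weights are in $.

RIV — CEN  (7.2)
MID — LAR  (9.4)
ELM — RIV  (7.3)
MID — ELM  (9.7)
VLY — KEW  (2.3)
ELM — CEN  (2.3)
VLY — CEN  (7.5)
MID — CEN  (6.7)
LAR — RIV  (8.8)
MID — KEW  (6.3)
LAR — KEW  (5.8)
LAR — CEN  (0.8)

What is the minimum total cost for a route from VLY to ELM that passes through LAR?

$11.2

Best VLY to LAR: VLY–KEW–LAR costing 8.1
Best LAR to ELM: LAR–CEN–ELM costing 3.1
Total via LAR: 8.1 + 3.1 = $11.2.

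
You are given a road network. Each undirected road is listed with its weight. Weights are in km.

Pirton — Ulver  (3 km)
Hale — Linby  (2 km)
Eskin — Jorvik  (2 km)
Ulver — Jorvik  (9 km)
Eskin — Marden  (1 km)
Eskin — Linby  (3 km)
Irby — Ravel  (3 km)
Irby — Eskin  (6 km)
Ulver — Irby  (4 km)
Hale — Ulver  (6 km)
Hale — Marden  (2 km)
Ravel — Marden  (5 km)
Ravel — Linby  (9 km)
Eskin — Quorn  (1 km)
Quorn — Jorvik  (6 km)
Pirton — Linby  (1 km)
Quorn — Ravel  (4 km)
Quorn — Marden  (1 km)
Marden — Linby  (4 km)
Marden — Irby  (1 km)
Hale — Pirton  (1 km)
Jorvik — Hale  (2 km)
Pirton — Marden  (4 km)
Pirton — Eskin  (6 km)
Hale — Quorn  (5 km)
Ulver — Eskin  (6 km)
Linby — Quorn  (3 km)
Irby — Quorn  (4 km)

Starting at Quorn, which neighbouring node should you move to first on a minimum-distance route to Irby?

Compare a few routes:
Quorn → Marden → Irby: 1+1 = 2
Quorn → Eskin → Marden → Irby: 1+1+1 = 3
Cheapest is Quorn → Marden → Irby at 2 km.
So from Quorn the first move is to Marden.

Marden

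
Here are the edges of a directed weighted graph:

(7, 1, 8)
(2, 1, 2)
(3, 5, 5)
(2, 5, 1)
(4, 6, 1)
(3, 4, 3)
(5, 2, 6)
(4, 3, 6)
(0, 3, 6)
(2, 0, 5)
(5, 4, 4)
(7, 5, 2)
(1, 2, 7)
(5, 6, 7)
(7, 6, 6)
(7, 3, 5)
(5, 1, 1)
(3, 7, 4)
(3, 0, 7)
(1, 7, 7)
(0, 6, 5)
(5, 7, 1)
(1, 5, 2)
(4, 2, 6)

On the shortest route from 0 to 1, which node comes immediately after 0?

Candidate routes:
0 - 3 - 7 - 5 - 1: 6+4+2+1 = 13
0 - 3 - 5 - 1: 6+5+1 = 12
0 - 3 - 4 - 2 - 1: 6+3+6+2 = 17
The minimum is 12 via 0 - 3 - 5 - 1.
So from 0 the first move is to 3.

3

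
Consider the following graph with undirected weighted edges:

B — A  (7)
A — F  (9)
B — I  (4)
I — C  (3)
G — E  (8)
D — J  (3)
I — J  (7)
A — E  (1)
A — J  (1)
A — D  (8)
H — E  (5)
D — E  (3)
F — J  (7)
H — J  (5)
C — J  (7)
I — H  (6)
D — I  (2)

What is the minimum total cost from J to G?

10

Running Dijkstra from J:
J: 0
A: 1  (via J)
E: 2  (via A)
D: 3  (via J)
H: 5  (via J)
I: 5  (via D)
C: 7  (via J)
F: 7  (via J)
B: 8  (via A)
G: 10  (via E)
Shortest route: J–A–E–G = 10.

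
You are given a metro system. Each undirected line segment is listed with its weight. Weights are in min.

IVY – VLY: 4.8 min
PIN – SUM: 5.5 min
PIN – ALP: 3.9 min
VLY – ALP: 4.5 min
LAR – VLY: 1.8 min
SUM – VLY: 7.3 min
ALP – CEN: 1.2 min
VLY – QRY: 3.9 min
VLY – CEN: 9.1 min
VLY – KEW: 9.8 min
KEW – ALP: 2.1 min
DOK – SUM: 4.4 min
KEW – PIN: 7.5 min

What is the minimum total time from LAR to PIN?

Running Dijkstra from LAR:
LAR: 0
VLY: 1.8  (via LAR)
QRY: 5.7  (via VLY)
ALP: 6.3  (via VLY)
IVY: 6.6  (via VLY)
CEN: 7.5  (via ALP)
KEW: 8.4  (via ALP)
SUM: 9.1  (via VLY)
PIN: 10.2  (via ALP)
Shortest route: LAR → VLY → ALP → PIN = 10.2 min.

10.2 min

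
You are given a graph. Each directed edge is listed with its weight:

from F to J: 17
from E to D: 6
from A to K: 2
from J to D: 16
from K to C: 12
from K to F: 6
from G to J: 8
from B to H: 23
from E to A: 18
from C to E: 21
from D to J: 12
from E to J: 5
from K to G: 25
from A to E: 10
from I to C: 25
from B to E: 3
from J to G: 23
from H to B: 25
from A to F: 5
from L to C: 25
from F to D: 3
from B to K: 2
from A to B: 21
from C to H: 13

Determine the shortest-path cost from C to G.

Candidate routes:
C → E → J → G: 21+5+23 = 49
C → E → D → J → G: 21+6+12+23 = 62
C → E → A → K → G: 21+18+2+25 = 66
C → H → B → K → G: 13+25+2+25 = 65
The minimum is 49 via C → E → J → G.

49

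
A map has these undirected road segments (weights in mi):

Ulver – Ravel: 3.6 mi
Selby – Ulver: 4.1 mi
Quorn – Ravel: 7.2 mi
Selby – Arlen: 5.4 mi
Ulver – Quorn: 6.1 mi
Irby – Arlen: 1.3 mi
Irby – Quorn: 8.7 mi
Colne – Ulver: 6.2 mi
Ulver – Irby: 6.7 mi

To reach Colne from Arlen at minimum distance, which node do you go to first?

Irby

Compare a few routes:
Arlen - Irby - Ulver - Colne: 1.3+6.7+6.2 = 14.2
Arlen - Selby - Ulver - Colne: 5.4+4.1+6.2 = 15.7
Arlen - Irby - Quorn - Ravel - Ulver - Colne: 1.3+8.7+7.2+3.6+6.2 = 27
Arlen - Irby - Quorn - Ulver - Colne: 1.3+8.7+6.1+6.2 = 22.3
Cheapest is Arlen - Irby - Ulver - Colne at 14.2 mi.
So from Arlen the first move is to Irby.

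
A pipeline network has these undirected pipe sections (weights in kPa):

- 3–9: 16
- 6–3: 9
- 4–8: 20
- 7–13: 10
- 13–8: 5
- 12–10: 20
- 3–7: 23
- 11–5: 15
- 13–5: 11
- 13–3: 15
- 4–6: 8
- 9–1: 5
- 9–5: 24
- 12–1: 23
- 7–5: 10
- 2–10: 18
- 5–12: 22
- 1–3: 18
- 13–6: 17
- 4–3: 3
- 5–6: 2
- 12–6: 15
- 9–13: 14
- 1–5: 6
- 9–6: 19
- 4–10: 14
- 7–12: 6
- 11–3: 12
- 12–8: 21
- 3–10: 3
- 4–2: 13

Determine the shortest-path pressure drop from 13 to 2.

31 kPa

Settle nodes by increasing distance from 13:
13: 0
8: 5  (via 13)
7: 10  (via 13)
5: 11  (via 13)
6: 13  (via 5)
9: 14  (via 13)
3: 15  (via 13)
12: 16  (via 7)
1: 17  (via 5)
4: 18  (via 3)
10: 18  (via 3)
11: 26  (via 5)
2: 31  (via 4)
Shortest route: 13 → 3 → 4 → 2 = 31 kPa.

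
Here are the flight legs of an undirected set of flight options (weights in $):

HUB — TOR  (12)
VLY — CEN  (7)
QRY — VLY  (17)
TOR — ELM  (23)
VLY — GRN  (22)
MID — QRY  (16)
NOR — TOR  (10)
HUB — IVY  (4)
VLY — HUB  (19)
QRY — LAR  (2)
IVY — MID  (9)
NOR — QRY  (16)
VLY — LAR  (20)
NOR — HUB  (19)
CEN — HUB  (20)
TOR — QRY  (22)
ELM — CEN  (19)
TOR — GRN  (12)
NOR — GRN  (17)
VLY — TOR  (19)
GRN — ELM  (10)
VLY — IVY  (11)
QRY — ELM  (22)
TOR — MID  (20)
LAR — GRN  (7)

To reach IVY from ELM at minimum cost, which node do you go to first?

Enumerating some paths:
ELM → CEN → VLY → IVY: 19+7+11 = 37
ELM → GRN → TOR → HUB → IVY: 10+12+12+4 = 38
Cheapest is ELM → CEN → VLY → IVY at $37.
So from ELM the first move is to CEN.

CEN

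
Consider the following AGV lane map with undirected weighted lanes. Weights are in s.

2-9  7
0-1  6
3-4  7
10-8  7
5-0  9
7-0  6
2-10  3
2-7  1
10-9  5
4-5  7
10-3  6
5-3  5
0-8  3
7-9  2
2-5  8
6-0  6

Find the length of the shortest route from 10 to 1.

16 s

Compare a few routes:
10 → 2 → 7 → 0 → 1: 3+1+6+6 = 16
10 → 9 → 7 → 0 → 1: 5+2+6+6 = 19
Cheapest is 10 → 2 → 7 → 0 → 1 at 16 s.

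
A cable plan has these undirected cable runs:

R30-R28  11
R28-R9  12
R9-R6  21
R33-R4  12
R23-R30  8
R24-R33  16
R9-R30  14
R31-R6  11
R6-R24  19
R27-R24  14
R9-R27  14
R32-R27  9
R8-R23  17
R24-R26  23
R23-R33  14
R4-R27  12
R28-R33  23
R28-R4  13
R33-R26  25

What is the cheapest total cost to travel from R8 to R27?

Settle nodes by increasing distance from R8:
R8: 0
R23: 17  (via R8)
R30: 25  (via R23)
R33: 31  (via R23)
R28: 36  (via R30)
R9: 39  (via R30)
R4: 43  (via R33)
R24: 47  (via R33)
R27: 53  (via R9)
Shortest route: R8–R23–R30–R9–R27 = 53.

53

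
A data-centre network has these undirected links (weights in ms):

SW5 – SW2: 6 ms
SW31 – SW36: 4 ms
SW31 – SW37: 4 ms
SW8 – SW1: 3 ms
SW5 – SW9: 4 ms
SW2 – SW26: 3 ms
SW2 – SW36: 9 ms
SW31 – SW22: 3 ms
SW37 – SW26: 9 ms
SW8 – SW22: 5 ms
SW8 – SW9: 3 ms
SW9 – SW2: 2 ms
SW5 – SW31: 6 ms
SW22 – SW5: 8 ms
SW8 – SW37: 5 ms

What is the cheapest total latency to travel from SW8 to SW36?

Candidate routes:
SW8–SW22–SW31–SW36: 5+3+4 = 12
SW8–SW37–SW31–SW36: 5+4+4 = 13
Cheapest is SW8–SW22–SW31–SW36 at 12 ms.

12 ms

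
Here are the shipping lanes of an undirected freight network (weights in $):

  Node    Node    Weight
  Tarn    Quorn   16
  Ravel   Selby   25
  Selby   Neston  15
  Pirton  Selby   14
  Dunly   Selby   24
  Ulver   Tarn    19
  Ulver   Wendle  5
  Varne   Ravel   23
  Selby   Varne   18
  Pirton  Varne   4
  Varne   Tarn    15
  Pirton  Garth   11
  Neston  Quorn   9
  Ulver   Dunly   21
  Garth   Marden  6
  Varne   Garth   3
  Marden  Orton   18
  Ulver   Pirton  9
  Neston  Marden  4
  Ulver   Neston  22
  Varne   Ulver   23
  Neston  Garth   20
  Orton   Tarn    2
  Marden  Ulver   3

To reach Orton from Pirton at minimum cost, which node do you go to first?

Varne

Enumerating some paths:
Pirton → Varne → Tarn → Orton: 4+15+2 = 21
Pirton → Ulver → Marden → Orton: 9+3+18 = 30
Pirton → Garth → Varne → Tarn → Orton: 11+3+15+2 = 31
Pirton → Ulver → Tarn → Orton: 9+19+2 = 30
Cheapest is Pirton → Varne → Tarn → Orton at $21.
So from Pirton the first move is to Varne.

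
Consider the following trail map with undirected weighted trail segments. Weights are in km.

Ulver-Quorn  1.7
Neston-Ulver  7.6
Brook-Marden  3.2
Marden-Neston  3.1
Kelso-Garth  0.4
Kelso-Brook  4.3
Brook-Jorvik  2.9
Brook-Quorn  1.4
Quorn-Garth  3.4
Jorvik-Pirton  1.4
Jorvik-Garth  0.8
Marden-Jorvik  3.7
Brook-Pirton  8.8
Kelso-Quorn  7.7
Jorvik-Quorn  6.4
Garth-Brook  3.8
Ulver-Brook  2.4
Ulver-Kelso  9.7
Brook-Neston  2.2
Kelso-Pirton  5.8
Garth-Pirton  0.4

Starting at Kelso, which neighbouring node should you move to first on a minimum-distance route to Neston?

Compare a few routes:
Kelso → Garth → Brook → Neston: 0.4+3.8+2.2 = 6.4
Kelso → Brook → Neston: 4.3+2.2 = 6.5
Kelso → Garth → Pirton → Jorvik → Brook → Neston: 0.4+0.4+1.4+2.9+2.2 = 7.3
Kelso → Garth → Jorvik → Brook → Neston: 0.4+0.8+2.9+2.2 = 6.3
Cheapest is Kelso → Garth → Jorvik → Brook → Neston at 6.3 km.
So from Kelso the first move is to Garth.

Garth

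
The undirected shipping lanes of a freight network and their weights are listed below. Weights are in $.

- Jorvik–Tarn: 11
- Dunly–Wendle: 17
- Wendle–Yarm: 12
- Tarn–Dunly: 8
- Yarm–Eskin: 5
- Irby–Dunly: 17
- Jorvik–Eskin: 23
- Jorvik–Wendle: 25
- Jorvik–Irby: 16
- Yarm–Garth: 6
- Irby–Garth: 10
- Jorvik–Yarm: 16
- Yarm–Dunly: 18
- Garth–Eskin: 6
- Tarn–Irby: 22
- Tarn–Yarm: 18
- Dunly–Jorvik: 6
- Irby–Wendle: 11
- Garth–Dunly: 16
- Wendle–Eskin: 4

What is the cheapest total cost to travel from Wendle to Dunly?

$17

Enumerating some paths:
Wendle - Dunly: 17 = 17
Wendle - Eskin - Garth - Dunly: 4+6+16 = 26
Wendle - Eskin - Yarm - Dunly: 4+5+18 = 27
The minimum is $17 via Wendle - Dunly.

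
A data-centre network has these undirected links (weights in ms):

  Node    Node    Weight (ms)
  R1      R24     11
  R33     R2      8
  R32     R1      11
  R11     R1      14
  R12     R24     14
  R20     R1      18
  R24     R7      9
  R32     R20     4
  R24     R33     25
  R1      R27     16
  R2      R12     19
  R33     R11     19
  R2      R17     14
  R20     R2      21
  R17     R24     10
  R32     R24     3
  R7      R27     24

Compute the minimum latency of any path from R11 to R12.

Enumerating some paths:
R11 → R1 → R24 → R12: 14+11+14 = 39
R11 → R1 → R32 → R24 → R12: 14+11+3+14 = 42
The minimum is 39 ms via R11 → R1 → R24 → R12.

39 ms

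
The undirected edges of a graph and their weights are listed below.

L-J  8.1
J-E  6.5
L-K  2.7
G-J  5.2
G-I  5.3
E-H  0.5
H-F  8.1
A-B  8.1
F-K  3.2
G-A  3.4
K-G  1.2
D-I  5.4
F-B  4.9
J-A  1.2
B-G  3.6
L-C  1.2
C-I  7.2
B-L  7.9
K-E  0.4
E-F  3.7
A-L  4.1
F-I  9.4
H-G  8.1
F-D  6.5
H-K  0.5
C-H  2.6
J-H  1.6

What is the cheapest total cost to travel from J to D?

Shortest distances from J:
J: 0
A: 1.2  (via J)
H: 1.6  (via J)
E: 2.1  (via H)
K: 2.1  (via H)
G: 3.3  (via K)
C: 4.2  (via H)
L: 4.8  (via K)
F: 5.3  (via K)
B: 6.9  (via G)
I: 8.6  (via G)
D: 11.8  (via F)
Shortest route: J–H–K–F–D = 11.8.

11.8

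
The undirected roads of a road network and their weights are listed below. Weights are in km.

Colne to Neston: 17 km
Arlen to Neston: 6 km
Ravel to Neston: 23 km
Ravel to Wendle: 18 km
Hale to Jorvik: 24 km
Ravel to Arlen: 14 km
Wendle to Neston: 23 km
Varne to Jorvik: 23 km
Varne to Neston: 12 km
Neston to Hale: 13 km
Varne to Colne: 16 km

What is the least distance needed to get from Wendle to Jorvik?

58 km

Settle nodes by increasing distance from Wendle:
Wendle: 0
Ravel: 18  (via Wendle)
Neston: 23  (via Wendle)
Arlen: 29  (via Neston)
Varne: 35  (via Neston)
Hale: 36  (via Neston)
Colne: 40  (via Neston)
Jorvik: 58  (via Varne)
Shortest route: Wendle–Neston–Varne–Jorvik = 58 km.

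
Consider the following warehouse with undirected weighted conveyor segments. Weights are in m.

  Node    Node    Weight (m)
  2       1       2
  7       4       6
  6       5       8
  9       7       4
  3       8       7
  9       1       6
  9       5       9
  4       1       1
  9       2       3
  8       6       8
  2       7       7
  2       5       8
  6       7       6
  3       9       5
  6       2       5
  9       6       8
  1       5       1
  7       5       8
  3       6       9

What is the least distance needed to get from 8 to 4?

16 m

Shortest distances from 8:
8: 0
3: 7  (via 8)
6: 8  (via 8)
9: 12  (via 3)
2: 13  (via 6)
7: 14  (via 6)
1: 15  (via 2)
4: 16  (via 1)
Shortest route: 8 → 6 → 2 → 1 → 4 = 16 m.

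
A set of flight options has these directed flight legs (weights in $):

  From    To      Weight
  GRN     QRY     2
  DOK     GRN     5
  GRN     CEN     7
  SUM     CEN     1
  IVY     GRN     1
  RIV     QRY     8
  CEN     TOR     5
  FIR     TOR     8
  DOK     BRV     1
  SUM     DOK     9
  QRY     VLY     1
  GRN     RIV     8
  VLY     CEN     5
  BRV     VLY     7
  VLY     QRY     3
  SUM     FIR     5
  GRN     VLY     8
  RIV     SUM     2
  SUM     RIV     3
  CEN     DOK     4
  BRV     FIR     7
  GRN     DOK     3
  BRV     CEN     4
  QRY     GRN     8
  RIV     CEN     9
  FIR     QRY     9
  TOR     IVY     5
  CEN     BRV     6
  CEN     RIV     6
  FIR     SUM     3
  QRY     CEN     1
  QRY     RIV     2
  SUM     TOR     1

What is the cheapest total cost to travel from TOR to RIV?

Settle nodes by increasing distance from TOR:
TOR: 0
IVY: 5  (via TOR)
GRN: 6  (via IVY)
QRY: 8  (via GRN)
CEN: 9  (via QRY)
VLY: 9  (via QRY)
DOK: 9  (via GRN)
RIV: 10  (via QRY)
Shortest route: TOR–IVY–GRN–QRY–RIV = $10.

$10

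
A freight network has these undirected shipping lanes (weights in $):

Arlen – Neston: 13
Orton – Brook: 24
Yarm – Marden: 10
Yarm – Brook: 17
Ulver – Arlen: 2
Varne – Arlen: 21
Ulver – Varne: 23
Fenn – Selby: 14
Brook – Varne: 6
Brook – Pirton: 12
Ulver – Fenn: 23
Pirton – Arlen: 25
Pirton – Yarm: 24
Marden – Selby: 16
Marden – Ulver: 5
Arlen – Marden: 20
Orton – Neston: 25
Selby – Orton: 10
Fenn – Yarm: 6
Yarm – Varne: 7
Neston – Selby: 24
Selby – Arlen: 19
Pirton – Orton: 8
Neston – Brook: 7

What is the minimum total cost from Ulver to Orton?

Candidate routes:
Ulver–Arlen–Selby–Orton: 2+19+10 = 31
Ulver–Arlen–Neston–Orton: 2+13+25 = 40
Ulver–Arlen–Pirton–Orton: 2+25+8 = 35
Ulver–Arlen–Neston–Brook–Pirton–Orton: 2+13+7+12+8 = 42
Cheapest is Ulver–Arlen–Selby–Orton at $31.

$31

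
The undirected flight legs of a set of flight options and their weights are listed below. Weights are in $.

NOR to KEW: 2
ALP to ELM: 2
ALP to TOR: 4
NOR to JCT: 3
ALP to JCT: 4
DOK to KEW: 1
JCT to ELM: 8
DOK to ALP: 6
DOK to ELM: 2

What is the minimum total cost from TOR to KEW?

Candidate routes:
TOR - ALP - ELM - DOK - KEW: 4+2+2+1 = 9
TOR - ALP - DOK - KEW: 4+6+1 = 11
Cheapest is TOR - ALP - ELM - DOK - KEW at $9.

$9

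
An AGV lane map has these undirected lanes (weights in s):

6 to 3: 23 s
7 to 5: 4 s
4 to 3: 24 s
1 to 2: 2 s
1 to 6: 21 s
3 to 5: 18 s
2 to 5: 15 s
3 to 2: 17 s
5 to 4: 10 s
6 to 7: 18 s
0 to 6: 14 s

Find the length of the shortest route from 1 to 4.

Enumerating some paths:
1 - 2 - 3 - 4: 2+17+24 = 43
1 - 2 - 3 - 5 - 4: 2+17+18+10 = 47
1 - 2 - 5 - 4: 2+15+10 = 27
Cheapest is 1 - 2 - 5 - 4 at 27 s.

27 s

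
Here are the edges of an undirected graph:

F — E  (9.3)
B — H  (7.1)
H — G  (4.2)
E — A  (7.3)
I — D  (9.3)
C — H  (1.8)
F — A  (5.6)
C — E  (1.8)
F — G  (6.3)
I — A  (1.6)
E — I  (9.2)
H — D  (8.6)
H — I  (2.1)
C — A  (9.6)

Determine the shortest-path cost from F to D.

Candidate routes:
F - A - I - D: 5.6+1.6+9.3 = 16.5
F - A - I - H - D: 5.6+1.6+2.1+8.6 = 17.9
Cheapest is F - A - I - D at 16.5.

16.5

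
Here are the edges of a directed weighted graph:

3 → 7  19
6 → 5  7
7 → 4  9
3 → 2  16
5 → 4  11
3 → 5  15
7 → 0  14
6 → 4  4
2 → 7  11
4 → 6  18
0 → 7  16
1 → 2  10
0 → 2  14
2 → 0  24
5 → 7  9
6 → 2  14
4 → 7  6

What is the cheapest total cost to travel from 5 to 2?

Running Dijkstra from 5:
5: 0
7: 9  (via 5)
4: 11  (via 5)
0: 23  (via 7)
6: 29  (via 4)
2: 37  (via 0)
Shortest route: 5–7–0–2 = 37.

37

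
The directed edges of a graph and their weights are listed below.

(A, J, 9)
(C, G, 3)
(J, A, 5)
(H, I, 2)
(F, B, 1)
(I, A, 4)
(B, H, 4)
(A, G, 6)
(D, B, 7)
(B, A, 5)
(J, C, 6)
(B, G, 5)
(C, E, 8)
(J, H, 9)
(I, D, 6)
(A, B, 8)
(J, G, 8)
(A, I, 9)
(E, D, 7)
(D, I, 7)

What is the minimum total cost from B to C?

20

Candidate routes:
B - H - I - A - J - C: 4+2+4+9+6 = 25
B - A - J - C: 5+9+6 = 20
The minimum is 20 via B - A - J - C.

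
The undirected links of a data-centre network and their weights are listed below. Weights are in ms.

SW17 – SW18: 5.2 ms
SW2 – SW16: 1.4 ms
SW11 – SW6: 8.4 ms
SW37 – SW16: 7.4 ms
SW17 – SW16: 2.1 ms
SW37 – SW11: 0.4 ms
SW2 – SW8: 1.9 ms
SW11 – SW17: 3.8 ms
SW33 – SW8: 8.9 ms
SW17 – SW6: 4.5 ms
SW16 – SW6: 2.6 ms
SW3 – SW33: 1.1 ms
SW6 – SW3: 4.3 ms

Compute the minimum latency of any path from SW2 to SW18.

8.7 ms

Running Dijkstra from SW2:
SW2: 0
SW16: 1.4  (via SW2)
SW8: 1.9  (via SW2)
SW17: 3.5  (via SW16)
SW6: 4  (via SW16)
SW11: 7.3  (via SW17)
SW37: 7.7  (via SW11)
SW3: 8.3  (via SW6)
SW18: 8.7  (via SW17)
Shortest route: SW2–SW16–SW17–SW18 = 8.7 ms.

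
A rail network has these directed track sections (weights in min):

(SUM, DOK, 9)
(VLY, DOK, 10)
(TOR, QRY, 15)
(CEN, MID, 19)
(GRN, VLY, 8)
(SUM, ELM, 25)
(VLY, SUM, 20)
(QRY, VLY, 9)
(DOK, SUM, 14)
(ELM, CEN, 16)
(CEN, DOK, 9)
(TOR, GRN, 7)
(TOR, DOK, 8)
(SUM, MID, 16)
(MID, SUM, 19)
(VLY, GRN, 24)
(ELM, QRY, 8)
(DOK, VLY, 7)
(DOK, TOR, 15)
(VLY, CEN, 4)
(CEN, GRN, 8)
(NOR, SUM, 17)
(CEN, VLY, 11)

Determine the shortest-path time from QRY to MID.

Settle nodes by increasing distance from QRY:
QRY: 0
VLY: 9  (via QRY)
CEN: 13  (via VLY)
DOK: 19  (via VLY)
GRN: 21  (via CEN)
SUM: 29  (via VLY)
MID: 32  (via CEN)
Shortest route: QRY → VLY → CEN → MID = 32 min.

32 min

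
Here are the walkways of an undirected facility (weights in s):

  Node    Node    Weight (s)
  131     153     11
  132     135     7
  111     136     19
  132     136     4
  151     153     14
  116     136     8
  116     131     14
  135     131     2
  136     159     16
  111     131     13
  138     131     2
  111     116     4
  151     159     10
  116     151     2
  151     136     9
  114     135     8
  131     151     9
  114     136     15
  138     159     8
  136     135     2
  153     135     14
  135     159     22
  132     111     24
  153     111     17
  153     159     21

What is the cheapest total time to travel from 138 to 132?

10 s

Enumerating some paths:
138–131–151–136–132: 2+9+9+4 = 24
138–131–135–132: 2+2+7 = 11
138–131–135–136–132: 2+2+2+4 = 10
The minimum is 10 s via 138–131–135–136–132.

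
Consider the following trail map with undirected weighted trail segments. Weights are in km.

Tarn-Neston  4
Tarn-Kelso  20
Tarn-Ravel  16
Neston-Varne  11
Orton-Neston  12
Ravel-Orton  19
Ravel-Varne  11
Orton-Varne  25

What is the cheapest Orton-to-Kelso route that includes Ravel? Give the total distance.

55 km

Shortest Orton→Ravel: Orton → Ravel = 19
Shortest Ravel→Kelso: Ravel → Tarn → Kelso = 36
Total via Ravel: 19 + 36 = 55 km.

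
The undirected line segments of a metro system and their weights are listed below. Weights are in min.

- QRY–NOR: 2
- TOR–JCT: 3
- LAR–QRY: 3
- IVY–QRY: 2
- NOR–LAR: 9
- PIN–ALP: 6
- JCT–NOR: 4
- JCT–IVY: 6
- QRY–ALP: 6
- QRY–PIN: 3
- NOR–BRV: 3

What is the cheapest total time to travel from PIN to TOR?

12 min

Settle nodes by increasing distance from PIN:
PIN: 0
QRY: 3  (via PIN)
NOR: 5  (via QRY)
IVY: 5  (via QRY)
ALP: 6  (via PIN)
LAR: 6  (via QRY)
BRV: 8  (via NOR)
JCT: 9  (via NOR)
TOR: 12  (via JCT)
Shortest route: PIN–QRY–NOR–JCT–TOR = 12 min.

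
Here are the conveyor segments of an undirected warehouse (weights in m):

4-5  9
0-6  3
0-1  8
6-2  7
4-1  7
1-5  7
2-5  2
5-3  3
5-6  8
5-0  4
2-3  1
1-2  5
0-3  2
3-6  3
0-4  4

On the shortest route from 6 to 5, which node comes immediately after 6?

Candidate routes:
6 - 0 - 5: 3+4 = 7
6 - 3 - 5: 3+3 = 6
The minimum is 6 m via 6 - 3 - 5.
So from 6 the first move is to 3.

3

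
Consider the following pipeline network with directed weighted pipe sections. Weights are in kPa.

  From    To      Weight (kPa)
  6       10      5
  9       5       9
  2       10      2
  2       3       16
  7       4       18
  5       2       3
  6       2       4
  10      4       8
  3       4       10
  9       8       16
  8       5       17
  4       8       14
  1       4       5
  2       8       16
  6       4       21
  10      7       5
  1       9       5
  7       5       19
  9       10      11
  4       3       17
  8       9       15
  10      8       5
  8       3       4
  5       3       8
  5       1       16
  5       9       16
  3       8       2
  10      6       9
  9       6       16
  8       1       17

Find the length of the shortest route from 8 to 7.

27 kPa

Running Dijkstra from 8:
8: 0
3: 4  (via 8)
4: 14  (via 3)
9: 15  (via 8)
1: 17  (via 8)
5: 17  (via 8)
2: 20  (via 5)
10: 22  (via 2)
7: 27  (via 10)
Shortest route: 8 → 5 → 2 → 10 → 7 = 27 kPa.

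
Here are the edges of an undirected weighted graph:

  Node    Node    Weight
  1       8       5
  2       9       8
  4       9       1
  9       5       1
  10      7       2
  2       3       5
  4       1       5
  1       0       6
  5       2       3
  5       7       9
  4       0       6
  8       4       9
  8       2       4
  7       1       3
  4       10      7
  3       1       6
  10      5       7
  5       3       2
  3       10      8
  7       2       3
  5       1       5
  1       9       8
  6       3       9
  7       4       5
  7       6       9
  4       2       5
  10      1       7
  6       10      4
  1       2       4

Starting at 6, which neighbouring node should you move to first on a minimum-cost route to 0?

10

Enumerating some paths:
6 - 10 - 4 - 0: 4+7+6 = 17
6 - 10 - 7 - 1 - 0: 4+2+3+6 = 15
The minimum is 15 via 6 - 10 - 7 - 1 - 0.
So from 6 the first move is to 10.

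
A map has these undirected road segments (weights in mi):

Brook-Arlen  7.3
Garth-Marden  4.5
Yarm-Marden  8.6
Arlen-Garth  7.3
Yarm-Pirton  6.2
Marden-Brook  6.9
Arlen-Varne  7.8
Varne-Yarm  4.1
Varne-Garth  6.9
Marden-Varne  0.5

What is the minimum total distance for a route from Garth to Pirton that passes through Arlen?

25.4 mi

Best Garth to Arlen: Garth → Arlen costing 7.3
Shortest Arlen→Pirton: Arlen → Varne → Yarm → Pirton = 18.1
Total via Arlen: 7.3 + 18.1 = 25.4 mi.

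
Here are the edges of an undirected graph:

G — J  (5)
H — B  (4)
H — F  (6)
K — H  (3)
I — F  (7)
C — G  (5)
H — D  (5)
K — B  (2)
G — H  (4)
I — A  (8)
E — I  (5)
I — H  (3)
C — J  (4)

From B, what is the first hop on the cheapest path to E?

Candidate routes:
B–K–H–I–E: 2+3+3+5 = 13
B–H–I–E: 4+3+5 = 12
B–H–F–I–E: 4+6+7+5 = 22
Cheapest is B–H–I–E at 12.
So from B the first move is to H.

H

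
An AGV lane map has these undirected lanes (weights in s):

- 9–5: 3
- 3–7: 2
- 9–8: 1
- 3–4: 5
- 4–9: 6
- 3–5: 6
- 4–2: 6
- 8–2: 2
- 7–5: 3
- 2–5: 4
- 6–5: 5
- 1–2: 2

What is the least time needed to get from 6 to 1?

Candidate routes:
6 → 5 → 9 → 8 → 2 → 1: 5+3+1+2+2 = 13
6 → 5 → 2 → 1: 5+4+2 = 11
6 → 5 → 9 → 4 → 2 → 1: 5+3+6+6+2 = 22
Cheapest is 6 → 5 → 2 → 1 at 11 s.

11 s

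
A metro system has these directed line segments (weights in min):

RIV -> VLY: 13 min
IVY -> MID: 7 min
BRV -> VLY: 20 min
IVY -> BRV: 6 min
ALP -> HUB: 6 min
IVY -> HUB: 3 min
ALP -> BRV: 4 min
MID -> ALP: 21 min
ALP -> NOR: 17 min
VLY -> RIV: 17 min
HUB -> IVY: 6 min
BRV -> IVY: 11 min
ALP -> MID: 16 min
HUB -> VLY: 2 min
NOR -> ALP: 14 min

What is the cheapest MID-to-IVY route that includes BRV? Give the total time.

36 min

Best MID to BRV: MID–ALP–BRV costing 25
Best BRV to IVY: BRV–IVY costing 11
Total via BRV: 25 + 11 = 36 min.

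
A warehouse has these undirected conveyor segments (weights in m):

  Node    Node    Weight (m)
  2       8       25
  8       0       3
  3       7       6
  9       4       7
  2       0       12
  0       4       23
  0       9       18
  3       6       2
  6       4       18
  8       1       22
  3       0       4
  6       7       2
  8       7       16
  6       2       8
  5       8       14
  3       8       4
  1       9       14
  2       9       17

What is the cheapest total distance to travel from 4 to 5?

Enumerating some paths:
4–0–8–5: 23+3+14 = 40
4–6–3–8–5: 18+2+4+14 = 38
4–9–0–8–5: 7+18+3+14 = 42
4–6–3–0–8–5: 18+2+4+3+14 = 41
Cheapest is 4–6–3–8–5 at 38 m.

38 m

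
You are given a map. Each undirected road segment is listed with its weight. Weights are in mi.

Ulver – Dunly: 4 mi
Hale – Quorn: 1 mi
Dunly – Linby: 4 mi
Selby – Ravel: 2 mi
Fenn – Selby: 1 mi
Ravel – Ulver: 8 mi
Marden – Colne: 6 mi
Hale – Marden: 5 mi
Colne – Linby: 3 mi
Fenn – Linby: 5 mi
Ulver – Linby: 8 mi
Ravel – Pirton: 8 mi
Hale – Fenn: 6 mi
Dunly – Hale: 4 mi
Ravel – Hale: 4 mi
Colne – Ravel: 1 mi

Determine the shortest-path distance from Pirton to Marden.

15 mi

Compare a few routes:
Pirton → Ravel → Selby → Fenn → Hale → Marden: 8+2+1+6+5 = 22
Pirton → Ravel → Hale → Marden: 8+4+5 = 17
Pirton → Ravel → Selby → Fenn → Linby → Colne → Marden: 8+2+1+5+3+6 = 25
Pirton → Ravel → Colne → Marden: 8+1+6 = 15
Cheapest is Pirton → Ravel → Colne → Marden at 15 mi.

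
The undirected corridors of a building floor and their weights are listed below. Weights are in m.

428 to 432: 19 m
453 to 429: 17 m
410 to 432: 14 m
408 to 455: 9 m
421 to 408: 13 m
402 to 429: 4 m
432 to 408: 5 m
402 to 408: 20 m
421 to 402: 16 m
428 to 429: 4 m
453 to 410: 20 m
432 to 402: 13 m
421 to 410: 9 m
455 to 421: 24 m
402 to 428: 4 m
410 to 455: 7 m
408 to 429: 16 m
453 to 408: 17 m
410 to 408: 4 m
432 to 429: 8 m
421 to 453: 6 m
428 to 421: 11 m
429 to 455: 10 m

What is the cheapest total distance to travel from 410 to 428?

20 m

Settle nodes by increasing distance from 410:
410: 0
408: 4  (via 410)
455: 7  (via 410)
421: 9  (via 410)
432: 9  (via 408)
453: 15  (via 421)
429: 17  (via 455)
428: 20  (via 421)
Shortest route: 410–421–428 = 20 m.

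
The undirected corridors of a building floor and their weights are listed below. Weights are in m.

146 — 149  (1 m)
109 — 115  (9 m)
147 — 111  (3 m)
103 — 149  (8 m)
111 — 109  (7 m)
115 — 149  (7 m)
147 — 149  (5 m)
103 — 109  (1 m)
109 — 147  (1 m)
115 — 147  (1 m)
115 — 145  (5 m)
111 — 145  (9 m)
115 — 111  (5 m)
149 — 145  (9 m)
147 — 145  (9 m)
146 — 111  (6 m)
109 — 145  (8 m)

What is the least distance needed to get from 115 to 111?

Shortest distances from 115:
115: 0
147: 1  (via 115)
109: 2  (via 147)
103: 3  (via 109)
111: 4  (via 147)
Shortest route: 115 → 147 → 111 = 4 m.

4 m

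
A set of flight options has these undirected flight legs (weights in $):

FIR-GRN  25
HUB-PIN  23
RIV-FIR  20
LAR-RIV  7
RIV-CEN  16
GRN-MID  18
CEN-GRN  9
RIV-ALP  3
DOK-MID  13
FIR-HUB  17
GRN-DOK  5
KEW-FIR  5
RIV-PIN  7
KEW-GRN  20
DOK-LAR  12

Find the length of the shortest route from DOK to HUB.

Running Dijkstra from DOK:
DOK: 0
GRN: 5  (via DOK)
LAR: 12  (via DOK)
MID: 13  (via DOK)
CEN: 14  (via GRN)
RIV: 19  (via LAR)
ALP: 22  (via RIV)
KEW: 25  (via GRN)
PIN: 26  (via RIV)
FIR: 30  (via GRN)
HUB: 47  (via FIR)
Shortest route: DOK–GRN–FIR–HUB = $47.

$47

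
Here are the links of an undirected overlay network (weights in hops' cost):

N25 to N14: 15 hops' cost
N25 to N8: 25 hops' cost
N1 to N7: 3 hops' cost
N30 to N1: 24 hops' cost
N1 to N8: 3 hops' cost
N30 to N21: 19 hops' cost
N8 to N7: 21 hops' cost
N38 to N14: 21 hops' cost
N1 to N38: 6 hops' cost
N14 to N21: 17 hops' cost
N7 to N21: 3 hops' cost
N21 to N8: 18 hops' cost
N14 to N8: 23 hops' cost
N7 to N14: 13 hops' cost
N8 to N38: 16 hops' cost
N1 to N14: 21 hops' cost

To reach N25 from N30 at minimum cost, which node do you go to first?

Candidate routes:
N30 - N21 - N14 - N25: 19+17+15 = 51
N30 - N21 - N7 - N14 - N25: 19+3+13+15 = 50
The minimum is 50 hops' cost via N30 - N21 - N7 - N14 - N25.
So from N30 the first move is to N21.

N21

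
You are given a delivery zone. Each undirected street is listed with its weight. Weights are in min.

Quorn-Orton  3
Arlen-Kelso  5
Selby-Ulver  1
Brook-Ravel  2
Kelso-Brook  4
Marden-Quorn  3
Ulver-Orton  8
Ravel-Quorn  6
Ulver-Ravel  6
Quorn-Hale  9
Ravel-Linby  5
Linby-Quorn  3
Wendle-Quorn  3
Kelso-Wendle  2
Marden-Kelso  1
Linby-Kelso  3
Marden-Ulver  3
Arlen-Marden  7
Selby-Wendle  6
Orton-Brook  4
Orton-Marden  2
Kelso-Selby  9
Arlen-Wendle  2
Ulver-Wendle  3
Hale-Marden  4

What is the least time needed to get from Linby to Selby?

8 min

Settle nodes by increasing distance from Linby:
Linby: 0
Kelso: 3  (via Linby)
Quorn: 3  (via Linby)
Marden: 4  (via Kelso)
Ravel: 5  (via Linby)
Wendle: 5  (via Kelso)
Orton: 6  (via Quorn)
Brook: 7  (via Kelso)
Arlen: 7  (via Wendle)
Ulver: 7  (via Marden)
Selby: 8  (via Ulver)
Shortest route: Linby → Kelso → Marden → Ulver → Selby = 8 min.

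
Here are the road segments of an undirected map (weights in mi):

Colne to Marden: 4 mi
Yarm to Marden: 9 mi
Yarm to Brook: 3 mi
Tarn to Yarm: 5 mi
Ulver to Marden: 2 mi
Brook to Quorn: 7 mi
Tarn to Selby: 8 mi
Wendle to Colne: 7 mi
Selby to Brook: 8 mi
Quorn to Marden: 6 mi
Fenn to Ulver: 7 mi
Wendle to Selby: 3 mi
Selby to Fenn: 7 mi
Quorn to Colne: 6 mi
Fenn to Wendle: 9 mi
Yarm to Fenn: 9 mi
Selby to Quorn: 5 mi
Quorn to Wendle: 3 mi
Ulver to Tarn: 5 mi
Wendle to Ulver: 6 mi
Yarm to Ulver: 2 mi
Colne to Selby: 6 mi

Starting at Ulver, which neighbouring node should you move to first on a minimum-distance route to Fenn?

Candidate routes:
Ulver - Fenn: 7 = 7
Ulver - Wendle - Fenn: 6+9 = 15
Ulver - Yarm - Fenn: 2+9 = 11
Ulver - Wendle - Selby - Fenn: 6+3+7 = 16
The minimum is 7 mi via Ulver - Fenn.
So from Ulver the first move is to Fenn.

Fenn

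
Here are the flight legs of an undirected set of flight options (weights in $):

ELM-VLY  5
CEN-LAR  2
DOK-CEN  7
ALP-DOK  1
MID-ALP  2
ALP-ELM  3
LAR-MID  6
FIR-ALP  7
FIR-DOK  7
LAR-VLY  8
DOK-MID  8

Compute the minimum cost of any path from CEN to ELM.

$11

Enumerating some paths:
CEN - LAR - MID - ALP - ELM: 2+6+2+3 = 13
CEN - DOK - ALP - ELM: 7+1+3 = 11
CEN - LAR - VLY - ELM: 2+8+5 = 15
Cheapest is CEN - DOK - ALP - ELM at $11.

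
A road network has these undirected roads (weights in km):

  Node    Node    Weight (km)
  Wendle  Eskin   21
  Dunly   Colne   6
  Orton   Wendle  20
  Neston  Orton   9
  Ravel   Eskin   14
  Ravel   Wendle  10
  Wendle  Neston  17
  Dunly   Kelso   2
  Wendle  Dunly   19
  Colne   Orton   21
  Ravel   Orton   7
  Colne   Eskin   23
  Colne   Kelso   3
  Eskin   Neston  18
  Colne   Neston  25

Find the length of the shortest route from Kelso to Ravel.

Settle nodes by increasing distance from Kelso:
Kelso: 0
Dunly: 2  (via Kelso)
Colne: 3  (via Kelso)
Wendle: 21  (via Dunly)
Orton: 24  (via Colne)
Eskin: 26  (via Colne)
Neston: 28  (via Colne)
Ravel: 31  (via Wendle)
Shortest route: Kelso–Dunly–Wendle–Ravel = 31 km.

31 km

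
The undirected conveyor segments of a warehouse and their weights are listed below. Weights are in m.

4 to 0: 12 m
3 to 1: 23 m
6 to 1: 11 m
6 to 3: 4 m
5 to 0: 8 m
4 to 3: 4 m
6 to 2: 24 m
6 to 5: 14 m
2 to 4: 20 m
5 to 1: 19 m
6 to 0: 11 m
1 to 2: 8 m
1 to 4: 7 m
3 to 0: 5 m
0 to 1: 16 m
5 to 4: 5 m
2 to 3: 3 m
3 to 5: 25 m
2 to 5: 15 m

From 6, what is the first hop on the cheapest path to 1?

Candidate routes:
6 → 1: 11 = 11
6 → 3 → 2 → 1: 4+3+8 = 15
6 → 3 → 4 → 1: 4+4+7 = 15
Cheapest is 6 → 1 at 11 m.
So from 6 the first move is to 1.

1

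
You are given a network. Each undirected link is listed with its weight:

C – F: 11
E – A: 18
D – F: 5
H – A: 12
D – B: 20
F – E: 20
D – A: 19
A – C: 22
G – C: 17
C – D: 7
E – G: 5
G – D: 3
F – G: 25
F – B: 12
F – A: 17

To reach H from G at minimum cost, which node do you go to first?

D

Candidate routes:
G → E → A → H: 5+18+12 = 35
G → D → A → H: 3+19+12 = 34
G → D → F → A → H: 3+5+17+12 = 37
The minimum is 34 via G → D → A → H.
So from G the first move is to D.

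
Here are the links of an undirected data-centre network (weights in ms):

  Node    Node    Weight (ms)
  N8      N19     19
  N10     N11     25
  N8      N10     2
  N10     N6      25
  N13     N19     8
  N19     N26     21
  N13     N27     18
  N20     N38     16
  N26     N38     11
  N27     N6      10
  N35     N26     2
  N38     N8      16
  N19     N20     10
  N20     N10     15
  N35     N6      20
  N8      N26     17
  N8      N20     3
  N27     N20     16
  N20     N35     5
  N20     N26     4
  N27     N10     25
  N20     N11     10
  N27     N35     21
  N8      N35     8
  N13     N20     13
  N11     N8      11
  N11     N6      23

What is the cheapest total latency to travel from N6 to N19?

Settle nodes by increasing distance from N6:
N6: 0
N27: 10  (via N6)
N35: 20  (via N6)
N26: 22  (via N35)
N11: 23  (via N6)
N20: 25  (via N35)
N10: 25  (via N6)
N8: 27  (via N10)
N13: 28  (via N27)
N38: 33  (via N26)
N19: 35  (via N20)
Shortest route: N6–N35–N20–N19 = 35 ms.

35 ms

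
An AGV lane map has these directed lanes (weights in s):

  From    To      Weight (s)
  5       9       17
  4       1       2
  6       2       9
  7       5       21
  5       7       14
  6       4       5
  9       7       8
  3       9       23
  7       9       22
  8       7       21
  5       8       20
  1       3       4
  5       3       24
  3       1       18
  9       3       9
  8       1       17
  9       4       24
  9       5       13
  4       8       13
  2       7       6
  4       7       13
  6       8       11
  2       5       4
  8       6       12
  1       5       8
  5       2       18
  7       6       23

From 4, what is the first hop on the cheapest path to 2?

Candidate routes:
4–8–6–2: 13+12+9 = 34
4–1–5–2: 2+8+18 = 28
4–7–6–2: 13+23+9 = 45
The minimum is 28 s via 4–1–5–2.
So from 4 the first move is to 1.

1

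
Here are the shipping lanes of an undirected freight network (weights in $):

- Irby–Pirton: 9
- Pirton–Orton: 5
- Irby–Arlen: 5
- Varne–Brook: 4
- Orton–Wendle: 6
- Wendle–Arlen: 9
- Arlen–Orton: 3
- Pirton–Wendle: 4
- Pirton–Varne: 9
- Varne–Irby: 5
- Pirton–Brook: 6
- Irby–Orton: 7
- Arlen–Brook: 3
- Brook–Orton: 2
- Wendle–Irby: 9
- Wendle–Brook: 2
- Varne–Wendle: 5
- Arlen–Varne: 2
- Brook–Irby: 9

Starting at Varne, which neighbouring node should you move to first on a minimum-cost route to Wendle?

Compare a few routes:
Varne–Brook–Wendle: 4+2 = 6
Varne–Arlen–Orton–Brook–Wendle: 2+3+2+2 = 9
Varne–Wendle: 5 = 5
Varne–Arlen–Brook–Wendle: 2+3+2 = 7
Cheapest is Varne–Wendle at $5.
So from Varne the first move is to Wendle.

Wendle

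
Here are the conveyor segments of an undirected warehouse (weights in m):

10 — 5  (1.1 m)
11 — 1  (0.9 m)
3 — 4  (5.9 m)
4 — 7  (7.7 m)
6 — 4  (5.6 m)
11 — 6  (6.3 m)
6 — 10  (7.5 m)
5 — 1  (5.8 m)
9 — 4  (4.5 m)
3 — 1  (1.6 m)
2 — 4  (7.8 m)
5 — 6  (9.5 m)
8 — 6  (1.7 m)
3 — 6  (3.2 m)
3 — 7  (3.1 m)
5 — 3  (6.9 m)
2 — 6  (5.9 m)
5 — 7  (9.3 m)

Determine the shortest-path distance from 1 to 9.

12 m

Running Dijkstra from 1:
1: 0
11: 0.9  (via 1)
3: 1.6  (via 1)
7: 4.7  (via 3)
6: 4.8  (via 3)
5: 5.8  (via 1)
8: 6.5  (via 6)
10: 6.9  (via 5)
4: 7.5  (via 3)
2: 10.7  (via 6)
9: 12  (via 4)
Shortest route: 1 → 3 → 4 → 9 = 12 m.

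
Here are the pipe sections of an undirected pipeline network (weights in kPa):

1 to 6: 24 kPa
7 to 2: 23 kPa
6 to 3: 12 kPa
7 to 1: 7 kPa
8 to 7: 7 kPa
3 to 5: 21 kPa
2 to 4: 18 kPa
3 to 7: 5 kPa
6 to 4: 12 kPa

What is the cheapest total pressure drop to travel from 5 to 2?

Enumerating some paths:
5 → 3 → 7 → 2: 21+5+23 = 49
5 → 3 → 6 → 4 → 2: 21+12+12+18 = 63
The minimum is 49 kPa via 5 → 3 → 7 → 2.

49 kPa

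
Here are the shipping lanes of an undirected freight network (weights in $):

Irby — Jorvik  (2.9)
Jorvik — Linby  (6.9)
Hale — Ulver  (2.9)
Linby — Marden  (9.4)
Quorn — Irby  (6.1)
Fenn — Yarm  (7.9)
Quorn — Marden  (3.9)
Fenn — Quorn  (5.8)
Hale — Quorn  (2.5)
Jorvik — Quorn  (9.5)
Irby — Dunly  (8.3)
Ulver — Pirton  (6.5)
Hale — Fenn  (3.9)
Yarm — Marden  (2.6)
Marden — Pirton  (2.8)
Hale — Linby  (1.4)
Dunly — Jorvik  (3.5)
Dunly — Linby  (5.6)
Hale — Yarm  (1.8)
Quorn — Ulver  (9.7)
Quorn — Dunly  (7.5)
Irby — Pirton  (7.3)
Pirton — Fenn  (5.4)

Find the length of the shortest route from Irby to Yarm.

$10.4

Running Dijkstra from Irby:
Irby: 0
Jorvik: 2.9  (via Irby)
Quorn: 6.1  (via Irby)
Dunly: 6.4  (via Jorvik)
Pirton: 7.3  (via Irby)
Hale: 8.6  (via Quorn)
Linby: 9.8  (via Jorvik)
Marden: 10  (via Quorn)
Yarm: 10.4  (via Hale)
Shortest route: Irby–Quorn–Hale–Yarm = $10.4.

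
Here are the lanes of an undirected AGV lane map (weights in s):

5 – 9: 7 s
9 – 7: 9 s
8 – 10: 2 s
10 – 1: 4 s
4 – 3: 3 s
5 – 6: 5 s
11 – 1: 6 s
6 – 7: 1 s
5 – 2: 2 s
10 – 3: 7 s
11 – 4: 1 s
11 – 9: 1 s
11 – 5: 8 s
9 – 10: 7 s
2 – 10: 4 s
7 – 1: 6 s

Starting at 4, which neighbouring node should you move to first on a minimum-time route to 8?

11

Candidate routes:
4 - 11 - 5 - 2 - 10 - 8: 1+8+2+4+2 = 17
4 - 3 - 10 - 8: 3+7+2 = 12
4 - 11 - 9 - 10 - 8: 1+1+7+2 = 11
4 - 11 - 1 - 10 - 8: 1+6+4+2 = 13
Cheapest is 4 - 11 - 9 - 10 - 8 at 11 s.
So from 4 the first move is to 11.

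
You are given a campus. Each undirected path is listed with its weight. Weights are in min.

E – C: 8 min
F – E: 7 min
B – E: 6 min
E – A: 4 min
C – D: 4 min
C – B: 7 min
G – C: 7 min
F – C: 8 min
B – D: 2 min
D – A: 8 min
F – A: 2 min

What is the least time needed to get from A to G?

Candidate routes:
A → E → C → G: 4+8+7 = 19
A → F → C → G: 2+8+7 = 17
A → D → C → G: 8+4+7 = 19
Cheapest is A → F → C → G at 17 min.

17 min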